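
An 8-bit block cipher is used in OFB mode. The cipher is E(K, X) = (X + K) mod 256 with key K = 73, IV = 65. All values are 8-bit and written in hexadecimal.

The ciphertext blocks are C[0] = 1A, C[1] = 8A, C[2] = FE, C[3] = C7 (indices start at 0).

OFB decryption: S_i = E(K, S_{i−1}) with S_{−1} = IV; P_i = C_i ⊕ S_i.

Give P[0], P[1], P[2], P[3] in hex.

P[0] = C2, P[1] = C1, P[2] = 40, P[3] = F6

P[0]: S = E(K, 65) = D8; 1A ⊕ D8 = C2.
P[1]: S = E(K, D8) = 4B; 8A ⊕ 4B = C1.
P[2]: S = E(K, 4B) = BE; FE ⊕ BE = 40.
P[3]: S = E(K, BE) = 31; C7 ⊕ 31 = F6.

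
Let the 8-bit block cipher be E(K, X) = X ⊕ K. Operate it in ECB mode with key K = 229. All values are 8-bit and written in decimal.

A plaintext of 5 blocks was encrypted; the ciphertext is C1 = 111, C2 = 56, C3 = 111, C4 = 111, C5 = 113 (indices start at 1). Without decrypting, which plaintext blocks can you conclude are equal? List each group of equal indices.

P1 = P3 = P4

ECB encrypts each block independently with the same key, so equal ciphertext blocks imply equal plaintext blocks.
C1 = C3 = C4 = 111, so P1 = P3 = P4.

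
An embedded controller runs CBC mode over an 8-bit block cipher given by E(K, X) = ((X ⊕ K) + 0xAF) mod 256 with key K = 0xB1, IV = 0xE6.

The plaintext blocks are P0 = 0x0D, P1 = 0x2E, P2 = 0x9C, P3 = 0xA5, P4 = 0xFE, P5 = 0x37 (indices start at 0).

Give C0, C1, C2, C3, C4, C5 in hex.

CBC encryption: C_i = E(K, P_i ⊕ C_{i−1}), with C_{−1} = IV.
C0: P0 ⊕ 0xE6 = 0xEB; E(K, 0xEB) = 0x09.
C1: P1 ⊕ 0x09 = 0x27; E(K, 0x27) = 0x45.
C2: P2 ⊕ 0x45 = 0xD9; E(K, 0xD9) = 0x17.
C3: P3 ⊕ 0x17 = 0xB2; E(K, 0xB2) = 0xB2.
C4: P4 ⊕ 0xB2 = 0x4C; E(K, 0x4C) = 0xAC.
C5: P5 ⊕ 0xAC = 0x9B; E(K, 0x9B) = 0xD9.

C0 = 0x09, C1 = 0x45, C2 = 0x17, C3 = 0xB2, C4 = 0xAC, C5 = 0xD9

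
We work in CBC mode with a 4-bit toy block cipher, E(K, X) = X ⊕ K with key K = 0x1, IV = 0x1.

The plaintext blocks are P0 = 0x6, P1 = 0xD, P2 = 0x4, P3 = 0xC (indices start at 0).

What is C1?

CBC encryption: C_i = E(K, P_i ⊕ C_{i−1}), with C_{−1} = IV.
C0: P0 ⊕ 0x1 = 0x7; E(K, 0x7) = 0x6.
C1: P1 ⊕ 0x6 = 0xB; E(K, 0xB) = 0xA.

C1 = 0xA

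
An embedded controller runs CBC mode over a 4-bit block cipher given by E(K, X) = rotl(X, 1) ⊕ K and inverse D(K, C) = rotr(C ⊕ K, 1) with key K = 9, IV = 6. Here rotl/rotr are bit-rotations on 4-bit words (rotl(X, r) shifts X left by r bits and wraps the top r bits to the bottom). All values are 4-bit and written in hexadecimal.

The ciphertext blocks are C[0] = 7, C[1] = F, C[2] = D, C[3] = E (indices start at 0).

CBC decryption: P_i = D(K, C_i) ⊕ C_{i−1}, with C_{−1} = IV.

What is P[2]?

P[2]: D(K, D) = 2; 2 ⊕ F = D.

P[2] = D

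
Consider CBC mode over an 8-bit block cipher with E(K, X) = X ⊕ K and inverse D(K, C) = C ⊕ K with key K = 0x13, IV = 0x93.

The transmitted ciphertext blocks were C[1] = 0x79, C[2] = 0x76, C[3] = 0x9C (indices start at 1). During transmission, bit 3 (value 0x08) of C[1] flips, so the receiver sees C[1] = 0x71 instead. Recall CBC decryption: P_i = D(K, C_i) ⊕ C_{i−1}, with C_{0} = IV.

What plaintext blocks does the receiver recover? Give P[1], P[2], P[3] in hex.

Only C[1] changed, to 0x71. In CBC, a change in C_i garbles P_i and flips the same bit in P_{i+1}. Decrypting the received ciphertext:
P[1]: D(K, 0x71) = 0x62; 0x62 ⊕ 0x93 = 0xF1.
P[2]: D(K, 0x76) = 0x65; 0x65 ⊕ 0x71 = 0x14.
P[3]: D(K, 0x9C) = 0x8F; 0x8F ⊕ 0x76 = 0xF9.
Blocks that differ from the original plaintext: P[1], P[2].

P[1] = 0xF1, P[2] = 0x14, P[3] = 0xF9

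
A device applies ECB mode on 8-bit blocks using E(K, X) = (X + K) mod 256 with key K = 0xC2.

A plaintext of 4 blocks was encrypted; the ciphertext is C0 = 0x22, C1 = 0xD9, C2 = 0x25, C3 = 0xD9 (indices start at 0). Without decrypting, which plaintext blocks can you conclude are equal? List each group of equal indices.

ECB encrypts each block independently with the same key, so equal ciphertext blocks imply equal plaintext blocks.
C1 = C3 = 0xD9, so P1 = P3.

P1 = P3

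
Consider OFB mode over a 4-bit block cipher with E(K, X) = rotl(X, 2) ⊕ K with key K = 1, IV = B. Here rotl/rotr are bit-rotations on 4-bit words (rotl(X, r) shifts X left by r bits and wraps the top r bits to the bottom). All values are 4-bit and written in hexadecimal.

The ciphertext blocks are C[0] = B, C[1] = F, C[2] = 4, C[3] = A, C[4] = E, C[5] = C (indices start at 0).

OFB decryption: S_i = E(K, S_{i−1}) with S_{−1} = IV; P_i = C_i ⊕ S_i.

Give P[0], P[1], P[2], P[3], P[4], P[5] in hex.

P[0]: S = E(K, B) = F; B ⊕ F = 4.
P[1]: S = E(K, F) = E; F ⊕ E = 1.
P[2]: S = E(K, E) = A; 4 ⊕ A = E.
P[3]: S = E(K, A) = B; A ⊕ B = 1.
P[4]: S = E(K, B) = F; E ⊕ F = 1.
P[5]: S = E(K, F) = E; C ⊕ E = 2.

P[0] = 4, P[1] = 1, P[2] = E, P[3] = 1, P[4] = 1, P[5] = 2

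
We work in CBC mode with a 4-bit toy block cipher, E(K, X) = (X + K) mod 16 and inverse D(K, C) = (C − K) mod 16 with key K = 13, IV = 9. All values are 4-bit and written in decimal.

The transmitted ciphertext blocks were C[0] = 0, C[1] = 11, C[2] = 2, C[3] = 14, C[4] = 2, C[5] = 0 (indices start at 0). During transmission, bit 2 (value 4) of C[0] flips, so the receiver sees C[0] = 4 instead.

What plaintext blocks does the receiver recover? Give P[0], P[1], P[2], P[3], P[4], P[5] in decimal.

P[0] = 14, P[1] = 10, P[2] = 14, P[3] = 3, P[4] = 11, P[5] = 1

CBC decryption: P_i = D(K, C_i) ⊕ C_{i−1}, with C_{−1} = IV.
Only C[0] changed, to 4. In CBC, a change in C_i garbles P_i and flips the same bit in P_{i+1}. Decrypting the received ciphertext:
P[0]: D(K, 4) = 7; 7 ⊕ 9 = 14.
P[1]: D(K, 11) = 14; 14 ⊕ 4 = 10.
P[2]: D(K, 2) = 5; 5 ⊕ 11 = 14.
P[3]: D(K, 14) = 1; 1 ⊕ 2 = 3.
P[4]: D(K, 2) = 5; 5 ⊕ 14 = 11.
P[5]: D(K, 0) = 3; 3 ⊕ 2 = 1.
Blocks that differ from the original plaintext: P[0], P[1].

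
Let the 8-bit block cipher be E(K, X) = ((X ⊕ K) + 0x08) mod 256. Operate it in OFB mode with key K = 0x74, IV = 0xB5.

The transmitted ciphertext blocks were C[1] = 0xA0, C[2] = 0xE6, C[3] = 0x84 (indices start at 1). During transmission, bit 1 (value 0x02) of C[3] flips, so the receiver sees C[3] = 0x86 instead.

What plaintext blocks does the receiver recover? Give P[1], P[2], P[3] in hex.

P[1] = 0x69, P[2] = 0x23, P[3] = 0x3F

OFB decryption: S_i = E(K, S_{i−1}) with S_{0} = IV; P_i = C_i ⊕ S_i.
Only C[3] changed, to 0x86. In OFB, a change in C_i flips the same bit in P_i only; the keystream is unaffected. Decrypting the received ciphertext:
P[1]: S = E(K, 0xB5) = 0xC9; 0xA0 ⊕ 0xC9 = 0x69.
P[2]: S = E(K, 0xC9) = 0xC5; 0xE6 ⊕ 0xC5 = 0x23.
P[3]: S = E(K, 0xC5) = 0xB9; 0x86 ⊕ 0xB9 = 0x3F.
Blocks that differ from the original plaintext: P[3].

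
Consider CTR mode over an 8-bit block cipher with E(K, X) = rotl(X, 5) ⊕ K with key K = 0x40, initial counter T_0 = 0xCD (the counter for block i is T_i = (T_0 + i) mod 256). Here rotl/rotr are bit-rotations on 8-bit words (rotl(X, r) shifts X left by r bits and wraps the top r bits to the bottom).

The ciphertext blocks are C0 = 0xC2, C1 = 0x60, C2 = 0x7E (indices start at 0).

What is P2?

P2 = 0xC7

CTR decryption: S_i = E(K, T_i) where T_i is the counter for block i; P_i = C_i ⊕ S_i.
P2: T = 0xCF, S = E(K, T) = 0xB9; 0x7E ⊕ 0xB9 = 0xC7.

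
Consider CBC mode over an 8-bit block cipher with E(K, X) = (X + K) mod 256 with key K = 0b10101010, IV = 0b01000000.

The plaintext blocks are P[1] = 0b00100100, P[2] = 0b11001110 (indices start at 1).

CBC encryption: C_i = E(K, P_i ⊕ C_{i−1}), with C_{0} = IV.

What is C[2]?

C[2] = 0b01101010

C[1]: P[1] ⊕ 0b01000000 = 0b01100100; E(K, 0b01100100) = 0b00001110.
C[2]: P[2] ⊕ 0b00001110 = 0b11000000; E(K, 0b11000000) = 0b01101010.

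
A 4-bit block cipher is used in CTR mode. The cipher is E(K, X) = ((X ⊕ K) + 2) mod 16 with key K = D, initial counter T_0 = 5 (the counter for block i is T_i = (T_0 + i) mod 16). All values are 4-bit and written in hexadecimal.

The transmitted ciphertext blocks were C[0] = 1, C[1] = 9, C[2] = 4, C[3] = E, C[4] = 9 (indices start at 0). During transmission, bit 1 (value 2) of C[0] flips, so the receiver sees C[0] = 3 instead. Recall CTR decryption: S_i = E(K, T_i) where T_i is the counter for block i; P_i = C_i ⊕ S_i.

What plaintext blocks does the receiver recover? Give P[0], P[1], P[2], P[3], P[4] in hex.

P[0] = 9, P[1] = 4, P[2] = 8, P[3] = 9, P[4] = F

Only C[0] changed, to 3. In CTR, a change in C_i flips the same bit in P_i only; the keystream is unaffected. Decrypting the received ciphertext:
P[0]: T = 5, S = E(K, T) = A; 3 ⊕ A = 9.
P[1]: T = 6, S = E(K, T) = D; 9 ⊕ D = 4.
P[2]: T = 7, S = E(K, T) = C; 4 ⊕ C = 8.
P[3]: T = 8, S = E(K, T) = 7; E ⊕ 7 = 9.
P[4]: T = 9, S = E(K, T) = 6; 9 ⊕ 6 = F.
Blocks that differ from the original plaintext: P[0].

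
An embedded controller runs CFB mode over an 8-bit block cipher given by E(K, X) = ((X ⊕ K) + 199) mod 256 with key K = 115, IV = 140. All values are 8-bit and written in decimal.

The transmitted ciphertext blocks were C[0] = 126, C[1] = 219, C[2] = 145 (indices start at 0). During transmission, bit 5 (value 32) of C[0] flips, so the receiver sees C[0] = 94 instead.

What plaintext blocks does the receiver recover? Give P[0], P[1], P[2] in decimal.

CFB decryption: P_i = C_i ⊕ E(K, C_{i−1}), with C_{−1} = IV.
Only C[0] changed, to 94. In CFB, a change in C_i flips the same bit in P_i and garbles P_{i+1}. Decrypting the received ciphertext:
P[0]: E(K, 140) = 198; 94 ⊕ 198 = 152.
P[1]: E(K, 94) = 244; 219 ⊕ 244 = 47.
P[2]: E(K, 219) = 111; 145 ⊕ 111 = 254.
Blocks that differ from the original plaintext: P[0], P[1].

P[0] = 152, P[1] = 47, P[2] = 254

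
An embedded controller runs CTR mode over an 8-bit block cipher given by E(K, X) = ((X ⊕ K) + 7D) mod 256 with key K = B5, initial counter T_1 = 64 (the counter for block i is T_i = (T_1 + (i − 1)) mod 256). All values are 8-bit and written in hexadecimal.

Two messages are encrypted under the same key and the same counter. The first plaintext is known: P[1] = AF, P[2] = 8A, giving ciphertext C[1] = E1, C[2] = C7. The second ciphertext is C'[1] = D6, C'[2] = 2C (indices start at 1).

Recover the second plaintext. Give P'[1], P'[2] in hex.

P'[1] = 98, P'[2] = 61

In CTR with a reused counter, both messages share the same keystream S_i, so C_i ⊕ C'_i = P_i ⊕ P'_i and thus P'_i = P_i ⊕ C_i ⊕ C'_i.
P'[1]: AF ⊕ E1 ⊕ D6 = 98.
P'[2]: 8A ⊕ C7 ⊕ 2C = 61.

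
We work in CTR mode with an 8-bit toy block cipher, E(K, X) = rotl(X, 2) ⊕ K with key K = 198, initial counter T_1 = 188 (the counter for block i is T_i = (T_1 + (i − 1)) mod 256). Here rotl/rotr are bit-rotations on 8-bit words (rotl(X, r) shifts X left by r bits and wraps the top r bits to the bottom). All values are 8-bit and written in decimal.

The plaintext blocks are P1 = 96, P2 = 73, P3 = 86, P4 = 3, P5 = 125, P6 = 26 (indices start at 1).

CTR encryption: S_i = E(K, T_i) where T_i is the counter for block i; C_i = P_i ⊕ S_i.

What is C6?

C1: T = 188, S = E(K, T) = 52; 96 ⊕ 52 = 84.
C2: T = 189, S = E(K, T) = 48; 73 ⊕ 48 = 121.
C3: T = 190, S = E(K, T) = 60; 86 ⊕ 60 = 106.
C4: T = 191, S = E(K, T) = 56; 3 ⊕ 56 = 59.
C5: T = 192, S = E(K, T) = 197; 125 ⊕ 197 = 184.
C6: T = 193, S = E(K, T) = 193; 26 ⊕ 193 = 219.

C6 = 219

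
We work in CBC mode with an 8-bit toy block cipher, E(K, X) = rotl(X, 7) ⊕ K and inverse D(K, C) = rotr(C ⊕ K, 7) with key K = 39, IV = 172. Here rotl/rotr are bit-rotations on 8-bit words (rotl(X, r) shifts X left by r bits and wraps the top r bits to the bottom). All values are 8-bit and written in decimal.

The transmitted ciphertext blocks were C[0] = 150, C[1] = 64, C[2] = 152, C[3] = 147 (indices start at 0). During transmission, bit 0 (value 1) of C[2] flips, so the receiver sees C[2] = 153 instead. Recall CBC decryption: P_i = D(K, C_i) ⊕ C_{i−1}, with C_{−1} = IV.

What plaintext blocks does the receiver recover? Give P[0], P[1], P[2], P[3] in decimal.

P[0] = 207, P[1] = 88, P[2] = 61, P[3] = 240

Only C[2] changed, to 153. In CBC, a change in C_i garbles P_i and flips the same bit in P_{i+1}. Decrypting the received ciphertext:
P[0]: D(K, 150) = 99; 99 ⊕ 172 = 207.
P[1]: D(K, 64) = 206; 206 ⊕ 150 = 88.
P[2]: D(K, 153) = 125; 125 ⊕ 64 = 61.
P[3]: D(K, 147) = 105; 105 ⊕ 153 = 240.
Blocks that differ from the original plaintext: P[2], P[3].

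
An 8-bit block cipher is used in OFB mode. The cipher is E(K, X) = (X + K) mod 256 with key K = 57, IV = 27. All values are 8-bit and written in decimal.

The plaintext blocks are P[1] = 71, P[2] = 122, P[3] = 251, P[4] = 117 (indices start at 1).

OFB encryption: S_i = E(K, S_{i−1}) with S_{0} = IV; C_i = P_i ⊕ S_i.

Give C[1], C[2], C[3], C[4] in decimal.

C[1]: S = E(K, 27) = 84; 71 ⊕ 84 = 19.
C[2]: S = E(K, 84) = 141; 122 ⊕ 141 = 247.
C[3]: S = E(K, 141) = 198; 251 ⊕ 198 = 61.
C[4]: S = E(K, 198) = 255; 117 ⊕ 255 = 138.

C[1] = 19, C[2] = 247, C[3] = 61, C[4] = 138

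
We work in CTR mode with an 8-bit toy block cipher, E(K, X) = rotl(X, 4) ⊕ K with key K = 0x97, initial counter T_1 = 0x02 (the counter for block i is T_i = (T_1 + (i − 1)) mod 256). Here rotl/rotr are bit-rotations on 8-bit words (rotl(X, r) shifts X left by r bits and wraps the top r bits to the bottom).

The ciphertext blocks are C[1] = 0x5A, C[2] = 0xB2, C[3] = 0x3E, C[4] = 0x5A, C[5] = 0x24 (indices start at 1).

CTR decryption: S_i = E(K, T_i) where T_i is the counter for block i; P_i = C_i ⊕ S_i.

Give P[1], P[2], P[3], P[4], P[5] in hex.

P[1] = 0xED, P[2] = 0x15, P[3] = 0xE9, P[4] = 0x9D, P[5] = 0xD3

P[1]: T = 0x02, S = E(K, T) = 0xB7; 0x5A ⊕ 0xB7 = 0xED.
P[2]: T = 0x03, S = E(K, T) = 0xA7; 0xB2 ⊕ 0xA7 = 0x15.
P[3]: T = 0x04, S = E(K, T) = 0xD7; 0x3E ⊕ 0xD7 = 0xE9.
P[4]: T = 0x05, S = E(K, T) = 0xC7; 0x5A ⊕ 0xC7 = 0x9D.
P[5]: T = 0x06, S = E(K, T) = 0xF7; 0x24 ⊕ 0xF7 = 0xD3.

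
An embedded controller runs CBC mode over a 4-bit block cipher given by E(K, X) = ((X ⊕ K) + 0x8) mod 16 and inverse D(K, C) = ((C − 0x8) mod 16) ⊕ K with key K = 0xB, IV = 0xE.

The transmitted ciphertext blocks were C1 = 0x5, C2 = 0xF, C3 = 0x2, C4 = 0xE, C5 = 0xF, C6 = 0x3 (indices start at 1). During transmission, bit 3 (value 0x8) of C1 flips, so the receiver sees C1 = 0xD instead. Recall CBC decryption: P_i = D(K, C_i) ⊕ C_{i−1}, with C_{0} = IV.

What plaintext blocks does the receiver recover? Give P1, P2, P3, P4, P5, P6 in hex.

Only C1 changed, to 0xD. In CBC, a change in C_i garbles P_i and flips the same bit in P_{i+1}. Decrypting the received ciphertext:
P1: D(K, 0xD) = 0xE; 0xE ⊕ 0xE = 0x0.
P2: D(K, 0xF) = 0xC; 0xC ⊕ 0xD = 0x1.
P3: D(K, 0x2) = 0x1; 0x1 ⊕ 0xF = 0xE.
P4: D(K, 0xE) = 0xD; 0xD ⊕ 0x2 = 0xF.
P5: D(K, 0xF) = 0xC; 0xC ⊕ 0xE = 0x2.
P6: D(K, 0x3) = 0x0; 0x0 ⊕ 0xF = 0xF.
Blocks that differ from the original plaintext: P1, P2.

P1 = 0x0, P2 = 0x1, P3 = 0xE, P4 = 0xF, P5 = 0x2, P6 = 0xF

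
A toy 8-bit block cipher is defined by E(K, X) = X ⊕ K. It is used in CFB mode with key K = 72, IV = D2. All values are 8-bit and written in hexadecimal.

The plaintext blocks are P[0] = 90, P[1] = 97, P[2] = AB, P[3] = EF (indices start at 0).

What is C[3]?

C[3] = 91

CFB encryption: C_i = P_i ⊕ E(K, C_{i−1}), with C_{−1} = IV.
C[0]: E(K, D2) = A0; 90 ⊕ A0 = 30.
C[1]: E(K, 30) = 42; 97 ⊕ 42 = D5.
C[2]: E(K, D5) = A7; AB ⊕ A7 = 0C.
C[3]: E(K, 0C) = 7E; EF ⊕ 7E = 91.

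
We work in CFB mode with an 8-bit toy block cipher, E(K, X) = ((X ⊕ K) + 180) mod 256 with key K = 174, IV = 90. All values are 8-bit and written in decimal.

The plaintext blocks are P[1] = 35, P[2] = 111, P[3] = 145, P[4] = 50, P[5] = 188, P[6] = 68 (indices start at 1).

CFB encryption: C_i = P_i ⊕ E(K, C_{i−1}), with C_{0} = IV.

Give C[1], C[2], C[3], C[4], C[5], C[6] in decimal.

C[1]: E(K, 90) = 168; 35 ⊕ 168 = 139.
C[2]: E(K, 139) = 217; 111 ⊕ 217 = 182.
C[3]: E(K, 182) = 204; 145 ⊕ 204 = 93.
C[4]: E(K, 93) = 167; 50 ⊕ 167 = 149.
C[5]: E(K, 149) = 239; 188 ⊕ 239 = 83.
C[6]: E(K, 83) = 177; 68 ⊕ 177 = 245.

C[1] = 139, C[2] = 182, C[3] = 93, C[4] = 149, C[5] = 83, C[6] = 245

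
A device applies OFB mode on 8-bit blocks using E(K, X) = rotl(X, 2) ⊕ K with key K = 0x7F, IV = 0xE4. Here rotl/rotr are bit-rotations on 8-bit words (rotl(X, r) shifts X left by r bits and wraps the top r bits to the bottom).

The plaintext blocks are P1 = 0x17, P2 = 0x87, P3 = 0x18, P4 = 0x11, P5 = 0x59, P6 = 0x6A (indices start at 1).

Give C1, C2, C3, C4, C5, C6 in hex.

OFB encryption: S_i = E(K, S_{i−1}) with S_{0} = IV; C_i = P_i ⊕ S_i.
C1: S = E(K, 0xE4) = 0xEC; 0x17 ⊕ 0xEC = 0xFB.
C2: S = E(K, 0xEC) = 0xCC; 0x87 ⊕ 0xCC = 0x4B.
C3: S = E(K, 0xCC) = 0x4C; 0x18 ⊕ 0x4C = 0x54.
C4: S = E(K, 0x4C) = 0x4E; 0x11 ⊕ 0x4E = 0x5F.
C5: S = E(K, 0x4E) = 0x46; 0x59 ⊕ 0x46 = 0x1F.
C6: S = E(K, 0x46) = 0x66; 0x6A ⊕ 0x66 = 0x0C.

C1 = 0xFB, C2 = 0x4B, C3 = 0x54, C4 = 0x5F, C5 = 0x1F, C6 = 0x0C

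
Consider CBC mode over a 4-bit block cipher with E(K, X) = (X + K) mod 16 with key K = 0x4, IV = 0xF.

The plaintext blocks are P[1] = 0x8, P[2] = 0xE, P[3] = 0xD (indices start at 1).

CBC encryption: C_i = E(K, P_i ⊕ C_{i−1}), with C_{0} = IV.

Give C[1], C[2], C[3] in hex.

C[1] = 0xB, C[2] = 0x9, C[3] = 0x8

C[1]: P[1] ⊕ 0xF = 0x7; E(K, 0x7) = 0xB.
C[2]: P[2] ⊕ 0xB = 0x5; E(K, 0x5) = 0x9.
C[3]: P[3] ⊕ 0x9 = 0x4; E(K, 0x4) = 0x8.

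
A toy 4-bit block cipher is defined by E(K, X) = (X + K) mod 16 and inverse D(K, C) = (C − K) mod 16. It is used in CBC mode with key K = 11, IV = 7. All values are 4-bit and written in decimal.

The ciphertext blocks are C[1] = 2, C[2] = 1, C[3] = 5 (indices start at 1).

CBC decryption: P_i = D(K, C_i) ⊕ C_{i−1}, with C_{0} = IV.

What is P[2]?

P[2] = 4

P[2]: D(K, 1) = 6; 6 ⊕ 2 = 4.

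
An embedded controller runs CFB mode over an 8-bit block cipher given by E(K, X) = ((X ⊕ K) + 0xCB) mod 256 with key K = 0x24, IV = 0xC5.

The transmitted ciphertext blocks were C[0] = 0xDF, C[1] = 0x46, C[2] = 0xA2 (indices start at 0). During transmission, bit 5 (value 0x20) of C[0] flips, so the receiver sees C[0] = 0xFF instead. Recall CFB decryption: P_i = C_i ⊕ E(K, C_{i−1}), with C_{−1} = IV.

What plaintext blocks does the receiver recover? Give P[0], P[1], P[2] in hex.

Only C[0] changed, to 0xFF. In CFB, a change in C_i flips the same bit in P_i and garbles P_{i+1}. Decrypting the received ciphertext:
P[0]: E(K, 0xC5) = 0xAC; 0xFF ⊕ 0xAC = 0x53.
P[1]: E(K, 0xFF) = 0xA6; 0x46 ⊕ 0xA6 = 0xE0.
P[2]: E(K, 0x46) = 0x2D; 0xA2 ⊕ 0x2D = 0x8F.
Blocks that differ from the original plaintext: P[0], P[1].

P[0] = 0x53, P[1] = 0xE0, P[2] = 0x8F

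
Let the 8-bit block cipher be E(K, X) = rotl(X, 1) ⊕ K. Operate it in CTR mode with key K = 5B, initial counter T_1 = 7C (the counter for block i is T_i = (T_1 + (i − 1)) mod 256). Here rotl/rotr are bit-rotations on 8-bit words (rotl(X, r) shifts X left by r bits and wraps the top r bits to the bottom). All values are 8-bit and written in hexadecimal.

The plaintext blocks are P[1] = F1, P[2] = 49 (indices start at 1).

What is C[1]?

CTR encryption: S_i = E(K, T_i) where T_i is the counter for block i; C_i = P_i ⊕ S_i.
C[1]: T = 7C, S = E(K, T) = A3; F1 ⊕ A3 = 52.

C[1] = 52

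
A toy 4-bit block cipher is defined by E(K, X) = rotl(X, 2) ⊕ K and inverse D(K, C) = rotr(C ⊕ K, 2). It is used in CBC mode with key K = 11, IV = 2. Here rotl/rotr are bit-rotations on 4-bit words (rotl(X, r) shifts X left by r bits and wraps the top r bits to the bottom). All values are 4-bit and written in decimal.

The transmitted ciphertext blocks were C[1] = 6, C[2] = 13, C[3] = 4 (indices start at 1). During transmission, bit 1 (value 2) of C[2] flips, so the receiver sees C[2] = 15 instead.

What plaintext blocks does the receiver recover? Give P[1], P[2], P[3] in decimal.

P[1] = 5, P[2] = 7, P[3] = 0

CBC decryption: P_i = D(K, C_i) ⊕ C_{i−1}, with C_{0} = IV.
Only C[2] changed, to 15. In CBC, a change in C_i garbles P_i and flips the same bit in P_{i+1}. Decrypting the received ciphertext:
P[1]: D(K, 6) = 7; 7 ⊕ 2 = 5.
P[2]: D(K, 15) = 1; 1 ⊕ 6 = 7.
P[3]: D(K, 4) = 15; 15 ⊕ 15 = 0.
Blocks that differ from the original plaintext: P[2], P[3].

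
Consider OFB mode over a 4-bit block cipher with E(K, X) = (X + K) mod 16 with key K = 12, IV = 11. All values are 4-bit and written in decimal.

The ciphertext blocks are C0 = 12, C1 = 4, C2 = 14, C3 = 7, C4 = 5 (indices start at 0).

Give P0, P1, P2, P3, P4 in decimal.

P0 = 11, P1 = 7, P2 = 1, P3 = 12, P4 = 2

OFB decryption: S_i = E(K, S_{i−1}) with S_{−1} = IV; P_i = C_i ⊕ S_i.
P0: S = E(K, 11) = 7; 12 ⊕ 7 = 11.
P1: S = E(K, 7) = 3; 4 ⊕ 3 = 7.
P2: S = E(K, 3) = 15; 14 ⊕ 15 = 1.
P3: S = E(K, 15) = 11; 7 ⊕ 11 = 12.
P4: S = E(K, 11) = 7; 5 ⊕ 7 = 2.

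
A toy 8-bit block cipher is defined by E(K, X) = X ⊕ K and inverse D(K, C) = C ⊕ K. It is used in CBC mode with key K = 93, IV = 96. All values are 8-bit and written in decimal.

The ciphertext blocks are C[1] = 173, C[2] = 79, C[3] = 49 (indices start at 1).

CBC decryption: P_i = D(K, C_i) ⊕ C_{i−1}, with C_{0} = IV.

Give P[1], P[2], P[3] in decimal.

P[1]: D(K, 173) = 240; 240 ⊕ 96 = 144.
P[2]: D(K, 79) = 18; 18 ⊕ 173 = 191.
P[3]: D(K, 49) = 108; 108 ⊕ 79 = 35.

P[1] = 144, P[2] = 191, P[3] = 35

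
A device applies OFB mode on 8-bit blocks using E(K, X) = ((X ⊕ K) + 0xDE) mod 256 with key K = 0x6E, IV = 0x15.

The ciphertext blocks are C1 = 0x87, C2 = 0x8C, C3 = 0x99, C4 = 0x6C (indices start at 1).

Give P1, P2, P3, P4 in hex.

OFB decryption: S_i = E(K, S_{i−1}) with S_{0} = IV; P_i = C_i ⊕ S_i.
P1: S = E(K, 0x15) = 0x59; 0x87 ⊕ 0x59 = 0xDE.
P2: S = E(K, 0x59) = 0x15; 0x8C ⊕ 0x15 = 0x99.
P3: S = E(K, 0x15) = 0x59; 0x99 ⊕ 0x59 = 0xC0.
P4: S = E(K, 0x59) = 0x15; 0x6C ⊕ 0x15 = 0x79.

P1 = 0xDE, P2 = 0x99, P3 = 0xC0, P4 = 0x79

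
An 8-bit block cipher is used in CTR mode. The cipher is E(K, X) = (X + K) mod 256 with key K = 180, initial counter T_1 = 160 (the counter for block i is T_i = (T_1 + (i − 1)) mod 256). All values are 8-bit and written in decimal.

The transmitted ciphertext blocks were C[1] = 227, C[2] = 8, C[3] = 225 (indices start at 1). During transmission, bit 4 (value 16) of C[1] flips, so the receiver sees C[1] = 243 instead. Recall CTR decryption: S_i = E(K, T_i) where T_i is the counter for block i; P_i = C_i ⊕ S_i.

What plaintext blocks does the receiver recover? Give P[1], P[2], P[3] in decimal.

Only C[1] changed, to 243. In CTR, a change in C_i flips the same bit in P_i only; the keystream is unaffected. Decrypting the received ciphertext:
P[1]: T = 160, S = E(K, T) = 84; 243 ⊕ 84 = 167.
P[2]: T = 161, S = E(K, T) = 85; 8 ⊕ 85 = 93.
P[3]: T = 162, S = E(K, T) = 86; 225 ⊕ 86 = 183.
Blocks that differ from the original plaintext: P[1].

P[1] = 167, P[2] = 93, P[3] = 183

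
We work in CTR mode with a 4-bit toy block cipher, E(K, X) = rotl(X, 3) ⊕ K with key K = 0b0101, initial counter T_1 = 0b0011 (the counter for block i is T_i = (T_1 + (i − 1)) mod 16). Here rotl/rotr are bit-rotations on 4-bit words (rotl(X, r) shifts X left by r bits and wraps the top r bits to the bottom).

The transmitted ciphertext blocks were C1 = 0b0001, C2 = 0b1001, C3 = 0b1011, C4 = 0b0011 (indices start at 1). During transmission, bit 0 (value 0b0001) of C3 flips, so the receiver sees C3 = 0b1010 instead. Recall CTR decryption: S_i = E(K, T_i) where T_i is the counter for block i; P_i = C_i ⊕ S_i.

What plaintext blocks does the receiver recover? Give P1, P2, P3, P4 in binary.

P1 = 0b1101, P2 = 0b1110, P3 = 0b0101, P4 = 0b0101

Only C3 changed, to 0b1010. In CTR, a change in C_i flips the same bit in P_i only; the keystream is unaffected. Decrypting the received ciphertext:
P1: T = 0b0011, S = E(K, T) = 0b1100; 0b0001 ⊕ 0b1100 = 0b1101.
P2: T = 0b0100, S = E(K, T) = 0b0111; 0b1001 ⊕ 0b0111 = 0b1110.
P3: T = 0b0101, S = E(K, T) = 0b1111; 0b1010 ⊕ 0b1111 = 0b0101.
P4: T = 0b0110, S = E(K, T) = 0b0110; 0b0011 ⊕ 0b0110 = 0b0101.
Blocks that differ from the original plaintext: P3.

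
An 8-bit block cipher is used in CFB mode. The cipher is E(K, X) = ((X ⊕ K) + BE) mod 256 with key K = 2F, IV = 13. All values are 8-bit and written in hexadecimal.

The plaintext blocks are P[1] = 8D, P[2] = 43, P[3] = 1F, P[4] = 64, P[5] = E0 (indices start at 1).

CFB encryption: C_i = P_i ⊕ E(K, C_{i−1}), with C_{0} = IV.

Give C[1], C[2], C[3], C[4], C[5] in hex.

C[1]: E(K, 13) = FA; 8D ⊕ FA = 77.
C[2]: E(K, 77) = 16; 43 ⊕ 16 = 55.
C[3]: E(K, 55) = 38; 1F ⊕ 38 = 27.
C[4]: E(K, 27) = C6; 64 ⊕ C6 = A2.
C[5]: E(K, A2) = 4B; E0 ⊕ 4B = AB.

C[1] = 77, C[2] = 55, C[3] = 27, C[4] = A2, C[5] = AB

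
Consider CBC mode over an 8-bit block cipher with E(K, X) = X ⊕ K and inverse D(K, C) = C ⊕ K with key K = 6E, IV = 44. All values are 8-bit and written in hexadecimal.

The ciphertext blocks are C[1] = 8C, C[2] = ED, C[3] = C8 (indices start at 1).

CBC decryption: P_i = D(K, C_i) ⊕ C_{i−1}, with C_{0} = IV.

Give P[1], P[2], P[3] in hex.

P[1]: D(K, 8C) = E2; E2 ⊕ 44 = A6.
P[2]: D(K, ED) = 83; 83 ⊕ 8C = 0F.
P[3]: D(K, C8) = A6; A6 ⊕ ED = 4B.

P[1] = A6, P[2] = 0F, P[3] = 4B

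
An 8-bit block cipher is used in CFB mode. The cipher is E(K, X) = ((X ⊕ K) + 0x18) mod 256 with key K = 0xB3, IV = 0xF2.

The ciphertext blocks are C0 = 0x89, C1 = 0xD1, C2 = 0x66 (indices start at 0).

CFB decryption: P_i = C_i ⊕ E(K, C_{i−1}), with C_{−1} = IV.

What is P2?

P2: E(K, 0xD1) = 0x7A; 0x66 ⊕ 0x7A = 0x1C.

P2 = 0x1C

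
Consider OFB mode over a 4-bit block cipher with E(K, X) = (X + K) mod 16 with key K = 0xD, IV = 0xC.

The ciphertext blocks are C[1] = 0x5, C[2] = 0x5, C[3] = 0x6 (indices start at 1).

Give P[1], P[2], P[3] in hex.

P[1] = 0xC, P[2] = 0x3, P[3] = 0x5

OFB decryption: S_i = E(K, S_{i−1}) with S_{0} = IV; P_i = C_i ⊕ S_i.
P[1]: S = E(K, 0xC) = 0x9; 0x5 ⊕ 0x9 = 0xC.
P[2]: S = E(K, 0x9) = 0x6; 0x5 ⊕ 0x6 = 0x3.
P[3]: S = E(K, 0x6) = 0x3; 0x6 ⊕ 0x3 = 0x5.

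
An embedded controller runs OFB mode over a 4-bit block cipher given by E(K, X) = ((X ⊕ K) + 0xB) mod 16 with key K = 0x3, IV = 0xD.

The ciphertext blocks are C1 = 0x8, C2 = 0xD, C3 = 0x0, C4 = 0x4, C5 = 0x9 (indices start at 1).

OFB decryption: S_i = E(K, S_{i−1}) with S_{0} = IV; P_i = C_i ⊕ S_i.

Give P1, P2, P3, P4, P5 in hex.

P1: S = E(K, 0xD) = 0x9; 0x8 ⊕ 0x9 = 0x1.
P2: S = E(K, 0x9) = 0x5; 0xD ⊕ 0x5 = 0x8.
P3: S = E(K, 0x5) = 0x1; 0x0 ⊕ 0x1 = 0x1.
P4: S = E(K, 0x1) = 0xD; 0x4 ⊕ 0xD = 0x9.
P5: S = E(K, 0xD) = 0x9; 0x9 ⊕ 0x9 = 0x0.

P1 = 0x1, P2 = 0x8, P3 = 0x1, P4 = 0x9, P5 = 0x0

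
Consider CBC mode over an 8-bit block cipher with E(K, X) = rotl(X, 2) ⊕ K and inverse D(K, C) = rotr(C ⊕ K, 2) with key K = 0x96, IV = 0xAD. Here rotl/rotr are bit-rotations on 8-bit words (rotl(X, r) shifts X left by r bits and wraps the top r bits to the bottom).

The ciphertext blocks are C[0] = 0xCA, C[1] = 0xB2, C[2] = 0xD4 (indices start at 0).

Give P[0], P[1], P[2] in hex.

CBC decryption: P_i = D(K, C_i) ⊕ C_{i−1}, with C_{−1} = IV.
P[0]: D(K, 0xCA) = 0x17; 0x17 ⊕ 0xAD = 0xBA.
P[1]: D(K, 0xB2) = 0x09; 0x09 ⊕ 0xCA = 0xC3.
P[2]: D(K, 0xD4) = 0x90; 0x90 ⊕ 0xB2 = 0x22.

P[0] = 0xBA, P[1] = 0xC3, P[2] = 0x22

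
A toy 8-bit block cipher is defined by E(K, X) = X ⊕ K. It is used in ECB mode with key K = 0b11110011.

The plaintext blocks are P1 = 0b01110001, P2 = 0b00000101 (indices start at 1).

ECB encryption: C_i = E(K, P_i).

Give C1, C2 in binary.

C1 = 0b10000010, C2 = 0b11110110

C1: E(K, 0b01110001) = 0b10000010.
C2: E(K, 0b00000101) = 0b11110110.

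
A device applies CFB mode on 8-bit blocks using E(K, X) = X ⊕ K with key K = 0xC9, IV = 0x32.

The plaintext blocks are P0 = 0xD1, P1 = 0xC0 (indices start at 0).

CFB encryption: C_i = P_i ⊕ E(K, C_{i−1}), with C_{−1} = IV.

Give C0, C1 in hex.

C0 = 0x2A, C1 = 0x23

C0: E(K, 0x32) = 0xFB; 0xD1 ⊕ 0xFB = 0x2A.
C1: E(K, 0x2A) = 0xE3; 0xC0 ⊕ 0xE3 = 0x23.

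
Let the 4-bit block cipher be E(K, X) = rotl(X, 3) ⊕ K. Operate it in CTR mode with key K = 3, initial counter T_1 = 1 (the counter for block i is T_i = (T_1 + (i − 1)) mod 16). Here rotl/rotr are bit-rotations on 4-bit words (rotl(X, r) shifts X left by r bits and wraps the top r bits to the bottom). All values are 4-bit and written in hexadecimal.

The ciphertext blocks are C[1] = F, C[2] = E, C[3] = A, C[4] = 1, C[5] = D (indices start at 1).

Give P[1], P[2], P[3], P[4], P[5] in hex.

CTR decryption: S_i = E(K, T_i) where T_i is the counter for block i; P_i = C_i ⊕ S_i.
P[1]: T = 1, S = E(K, T) = B; F ⊕ B = 4.
P[2]: T = 2, S = E(K, T) = 2; E ⊕ 2 = C.
P[3]: T = 3, S = E(K, T) = A; A ⊕ A = 0.
P[4]: T = 4, S = E(K, T) = 1; 1 ⊕ 1 = 0.
P[5]: T = 5, S = E(K, T) = 9; D ⊕ 9 = 4.

P[1] = 4, P[2] = C, P[3] = 0, P[4] = 0, P[5] = 4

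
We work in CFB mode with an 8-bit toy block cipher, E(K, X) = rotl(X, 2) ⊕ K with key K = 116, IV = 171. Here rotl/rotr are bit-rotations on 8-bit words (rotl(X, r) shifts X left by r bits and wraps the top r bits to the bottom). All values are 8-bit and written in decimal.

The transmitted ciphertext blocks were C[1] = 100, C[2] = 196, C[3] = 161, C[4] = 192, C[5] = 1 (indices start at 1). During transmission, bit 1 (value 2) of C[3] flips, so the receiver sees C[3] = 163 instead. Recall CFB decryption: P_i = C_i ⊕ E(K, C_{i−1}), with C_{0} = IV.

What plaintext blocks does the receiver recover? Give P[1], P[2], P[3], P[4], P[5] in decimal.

P[1] = 190, P[2] = 33, P[3] = 196, P[4] = 58, P[5] = 118

Only C[3] changed, to 163. In CFB, a change in C_i flips the same bit in P_i and garbles P_{i+1}. Decrypting the received ciphertext:
P[1]: E(K, 171) = 218; 100 ⊕ 218 = 190.
P[2]: E(K, 100) = 229; 196 ⊕ 229 = 33.
P[3]: E(K, 196) = 103; 163 ⊕ 103 = 196.
P[4]: E(K, 163) = 250; 192 ⊕ 250 = 58.
P[5]: E(K, 192) = 119; 1 ⊕ 119 = 118.
Blocks that differ from the original plaintext: P[3], P[4].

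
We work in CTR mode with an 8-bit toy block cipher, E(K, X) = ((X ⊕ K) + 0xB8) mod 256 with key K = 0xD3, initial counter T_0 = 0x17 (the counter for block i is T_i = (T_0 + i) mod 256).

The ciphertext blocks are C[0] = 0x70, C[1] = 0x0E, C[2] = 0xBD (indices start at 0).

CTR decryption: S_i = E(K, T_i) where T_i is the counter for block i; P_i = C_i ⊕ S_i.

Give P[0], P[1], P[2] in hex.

P[0]: T = 0x17, S = E(K, T) = 0x7C; 0x70 ⊕ 0x7C = 0x0C.
P[1]: T = 0x18, S = E(K, T) = 0x83; 0x0E ⊕ 0x83 = 0x8D.
P[2]: T = 0x19, S = E(K, T) = 0x82; 0xBD ⊕ 0x82 = 0x3F.

P[0] = 0x0C, P[1] = 0x8D, P[2] = 0x3F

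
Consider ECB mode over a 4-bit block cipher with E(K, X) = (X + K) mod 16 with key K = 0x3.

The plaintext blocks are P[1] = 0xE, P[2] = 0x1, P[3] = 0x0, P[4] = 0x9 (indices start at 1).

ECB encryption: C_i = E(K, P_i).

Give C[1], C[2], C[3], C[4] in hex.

C[1]: E(K, 0xE) = 0x1.
C[2]: E(K, 0x1) = 0x4.
C[3]: E(K, 0x0) = 0x3.
C[4]: E(K, 0x9) = 0xC.

C[1] = 0x1, C[2] = 0x4, C[3] = 0x3, C[4] = 0xC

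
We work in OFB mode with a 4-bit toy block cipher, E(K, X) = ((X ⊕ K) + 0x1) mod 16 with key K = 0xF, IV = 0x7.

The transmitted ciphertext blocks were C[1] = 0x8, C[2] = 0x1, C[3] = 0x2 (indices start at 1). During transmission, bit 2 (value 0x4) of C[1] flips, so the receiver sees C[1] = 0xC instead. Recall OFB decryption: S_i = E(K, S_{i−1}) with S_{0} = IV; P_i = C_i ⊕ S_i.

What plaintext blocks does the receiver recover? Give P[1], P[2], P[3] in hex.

Only C[1] changed, to 0xC. In OFB, a change in C_i flips the same bit in P_i only; the keystream is unaffected. Decrypting the received ciphertext:
P[1]: S = E(K, 0x7) = 0x9; 0xC ⊕ 0x9 = 0x5.
P[2]: S = E(K, 0x9) = 0x7; 0x1 ⊕ 0x7 = 0x6.
P[3]: S = E(K, 0x7) = 0x9; 0x2 ⊕ 0x9 = 0xB.
Blocks that differ from the original plaintext: P[1].

P[1] = 0x5, P[2] = 0x6, P[3] = 0xB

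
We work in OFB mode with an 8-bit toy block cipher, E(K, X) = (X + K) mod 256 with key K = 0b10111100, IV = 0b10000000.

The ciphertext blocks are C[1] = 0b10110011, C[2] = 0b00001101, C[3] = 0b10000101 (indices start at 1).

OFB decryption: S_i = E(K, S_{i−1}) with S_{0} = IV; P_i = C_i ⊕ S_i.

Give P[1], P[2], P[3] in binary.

P[1]: S = E(K, 0b10000000) = 0b00111100; 0b10110011 ⊕ 0b00111100 = 0b10001111.
P[2]: S = E(K, 0b00111100) = 0b11111000; 0b00001101 ⊕ 0b11111000 = 0b11110101.
P[3]: S = E(K, 0b11111000) = 0b10110100; 0b10000101 ⊕ 0b10110100 = 0b00110001.

P[1] = 0b10001111, P[2] = 0b11110101, P[3] = 0b00110001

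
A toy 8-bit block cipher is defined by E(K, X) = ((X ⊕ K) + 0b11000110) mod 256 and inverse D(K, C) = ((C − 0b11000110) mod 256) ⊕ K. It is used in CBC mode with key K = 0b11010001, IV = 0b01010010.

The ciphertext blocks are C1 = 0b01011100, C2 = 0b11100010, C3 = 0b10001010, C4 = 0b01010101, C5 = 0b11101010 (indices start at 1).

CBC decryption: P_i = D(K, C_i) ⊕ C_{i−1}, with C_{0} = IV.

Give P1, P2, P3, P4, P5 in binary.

P1 = 0b00010101, P2 = 0b10010001, P3 = 0b11110111, P4 = 0b11010100, P5 = 0b10100000

P1: D(K, 0b01011100) = 0b01000111; 0b01000111 ⊕ 0b01010010 = 0b00010101.
P2: D(K, 0b11100010) = 0b11001101; 0b11001101 ⊕ 0b01011100 = 0b10010001.
P3: D(K, 0b10001010) = 0b00010101; 0b00010101 ⊕ 0b11100010 = 0b11110111.
P4: D(K, 0b01010101) = 0b01011110; 0b01011110 ⊕ 0b10001010 = 0b11010100.
P5: D(K, 0b11101010) = 0b11110101; 0b11110101 ⊕ 0b01010101 = 0b10100000.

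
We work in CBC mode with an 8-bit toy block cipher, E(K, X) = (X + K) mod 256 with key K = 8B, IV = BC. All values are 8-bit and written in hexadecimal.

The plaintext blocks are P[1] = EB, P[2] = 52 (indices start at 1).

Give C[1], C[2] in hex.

CBC encryption: C_i = E(K, P_i ⊕ C_{i−1}), with C_{0} = IV.
C[1]: P[1] ⊕ BC = 57; E(K, 57) = E2.
C[2]: P[2] ⊕ E2 = B0; E(K, B0) = 3B.

C[1] = E2, C[2] = 3B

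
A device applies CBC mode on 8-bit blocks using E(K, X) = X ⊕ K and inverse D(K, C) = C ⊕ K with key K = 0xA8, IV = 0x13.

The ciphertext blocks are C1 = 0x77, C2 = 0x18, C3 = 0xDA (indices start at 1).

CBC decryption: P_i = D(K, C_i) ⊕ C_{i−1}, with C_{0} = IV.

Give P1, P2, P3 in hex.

P1 = 0xCC, P2 = 0xC7, P3 = 0x6A

P1: D(K, 0x77) = 0xDF; 0xDF ⊕ 0x13 = 0xCC.
P2: D(K, 0x18) = 0xB0; 0xB0 ⊕ 0x77 = 0xC7.
P3: D(K, 0xDA) = 0x72; 0x72 ⊕ 0x18 = 0x6A.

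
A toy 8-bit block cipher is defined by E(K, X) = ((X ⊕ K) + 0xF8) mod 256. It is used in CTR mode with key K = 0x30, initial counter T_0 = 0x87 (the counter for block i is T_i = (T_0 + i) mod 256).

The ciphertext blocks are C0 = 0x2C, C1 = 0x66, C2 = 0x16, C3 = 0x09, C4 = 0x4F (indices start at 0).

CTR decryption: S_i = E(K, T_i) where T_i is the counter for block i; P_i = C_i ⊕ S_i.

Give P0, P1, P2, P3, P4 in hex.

P0 = 0x83, P1 = 0xD6, P2 = 0xA7, P3 = 0xBB, P4 = 0xFC

P0: T = 0x87, S = E(K, T) = 0xAF; 0x2C ⊕ 0xAF = 0x83.
P1: T = 0x88, S = E(K, T) = 0xB0; 0x66 ⊕ 0xB0 = 0xD6.
P2: T = 0x89, S = E(K, T) = 0xB1; 0x16 ⊕ 0xB1 = 0xA7.
P3: T = 0x8A, S = E(K, T) = 0xB2; 0x09 ⊕ 0xB2 = 0xBB.
P4: T = 0x8B, S = E(K, T) = 0xB3; 0x4F ⊕ 0xB3 = 0xFC.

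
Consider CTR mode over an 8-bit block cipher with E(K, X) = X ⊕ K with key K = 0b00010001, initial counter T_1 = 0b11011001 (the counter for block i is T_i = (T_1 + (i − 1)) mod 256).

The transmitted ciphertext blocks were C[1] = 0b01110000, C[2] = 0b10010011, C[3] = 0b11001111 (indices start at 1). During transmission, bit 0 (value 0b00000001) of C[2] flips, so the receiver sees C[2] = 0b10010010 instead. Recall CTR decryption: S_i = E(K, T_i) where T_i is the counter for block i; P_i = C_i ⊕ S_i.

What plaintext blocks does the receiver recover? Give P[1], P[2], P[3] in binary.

Only C[2] changed, to 0b10010010. In CTR, a change in C_i flips the same bit in P_i only; the keystream is unaffected. Decrypting the received ciphertext:
P[1]: T = 0b11011001, S = E(K, T) = 0b11001000; 0b01110000 ⊕ 0b11001000 = 0b10111000.
P[2]: T = 0b11011010, S = E(K, T) = 0b11001011; 0b10010010 ⊕ 0b11001011 = 0b01011001.
P[3]: T = 0b11011011, S = E(K, T) = 0b11001010; 0b11001111 ⊕ 0b11001010 = 0b00000101.
Blocks that differ from the original plaintext: P[2].

P[1] = 0b10111000, P[2] = 0b01011001, P[3] = 0b00000101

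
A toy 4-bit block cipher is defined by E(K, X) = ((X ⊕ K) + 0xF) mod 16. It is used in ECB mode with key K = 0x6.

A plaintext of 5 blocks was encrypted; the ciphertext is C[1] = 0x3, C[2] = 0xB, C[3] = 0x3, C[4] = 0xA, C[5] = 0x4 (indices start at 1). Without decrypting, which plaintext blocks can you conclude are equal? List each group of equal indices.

ECB encrypts each block independently with the same key, so equal ciphertext blocks imply equal plaintext blocks.
C[1] = C[3] = 0x3, so P[1] = P[3].

P[1] = P[3]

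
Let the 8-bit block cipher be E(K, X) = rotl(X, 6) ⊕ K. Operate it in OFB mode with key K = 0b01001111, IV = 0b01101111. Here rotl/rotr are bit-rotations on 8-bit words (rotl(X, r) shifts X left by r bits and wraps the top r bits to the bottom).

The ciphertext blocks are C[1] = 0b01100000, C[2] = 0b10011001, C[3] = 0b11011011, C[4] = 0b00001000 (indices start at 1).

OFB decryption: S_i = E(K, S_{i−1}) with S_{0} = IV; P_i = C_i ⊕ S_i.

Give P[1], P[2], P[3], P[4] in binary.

P[1] = 0b11110100, P[2] = 0b11110011, P[3] = 0b00001110, P[4] = 0b00110010

P[1]: S = E(K, 0b01101111) = 0b10010100; 0b01100000 ⊕ 0b10010100 = 0b11110100.
P[2]: S = E(K, 0b10010100) = 0b01101010; 0b10011001 ⊕ 0b01101010 = 0b11110011.
P[3]: S = E(K, 0b01101010) = 0b11010101; 0b11011011 ⊕ 0b11010101 = 0b00001110.
P[4]: S = E(K, 0b11010101) = 0b00111010; 0b00001000 ⊕ 0b00111010 = 0b00110010.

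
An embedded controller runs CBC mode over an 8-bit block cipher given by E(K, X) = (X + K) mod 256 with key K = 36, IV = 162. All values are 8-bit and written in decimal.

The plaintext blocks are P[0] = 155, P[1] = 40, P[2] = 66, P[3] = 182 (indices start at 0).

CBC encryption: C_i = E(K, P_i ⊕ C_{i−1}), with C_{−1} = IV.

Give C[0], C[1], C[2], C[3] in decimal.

C[0] = 93, C[1] = 153, C[2] = 255, C[3] = 109

C[0]: P[0] ⊕ 162 = 57; E(K, 57) = 93.
C[1]: P[1] ⊕ 93 = 117; E(K, 117) = 153.
C[2]: P[2] ⊕ 153 = 219; E(K, 219) = 255.
C[3]: P[3] ⊕ 255 = 73; E(K, 73) = 109.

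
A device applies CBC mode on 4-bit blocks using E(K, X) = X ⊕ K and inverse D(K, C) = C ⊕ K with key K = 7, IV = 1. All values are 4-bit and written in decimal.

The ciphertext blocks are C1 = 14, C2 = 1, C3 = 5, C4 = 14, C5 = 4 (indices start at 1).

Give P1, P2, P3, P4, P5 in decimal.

P1 = 8, P2 = 8, P3 = 3, P4 = 12, P5 = 13

CBC decryption: P_i = D(K, C_i) ⊕ C_{i−1}, with C_{0} = IV.
P1: D(K, 14) = 9; 9 ⊕ 1 = 8.
P2: D(K, 1) = 6; 6 ⊕ 14 = 8.
P3: D(K, 5) = 2; 2 ⊕ 1 = 3.
P4: D(K, 14) = 9; 9 ⊕ 5 = 12.
P5: D(K, 4) = 3; 3 ⊕ 14 = 13.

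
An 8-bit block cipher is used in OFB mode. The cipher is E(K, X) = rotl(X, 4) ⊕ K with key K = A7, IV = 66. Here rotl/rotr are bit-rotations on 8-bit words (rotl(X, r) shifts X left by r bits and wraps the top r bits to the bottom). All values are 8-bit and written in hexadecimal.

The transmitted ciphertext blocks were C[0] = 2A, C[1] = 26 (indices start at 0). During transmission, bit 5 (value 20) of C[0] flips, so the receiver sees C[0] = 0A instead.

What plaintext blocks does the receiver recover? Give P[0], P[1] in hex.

OFB decryption: S_i = E(K, S_{i−1}) with S_{−1} = IV; P_i = C_i ⊕ S_i.
Only C[0] changed, to 0A. In OFB, a change in C_i flips the same bit in P_i only; the keystream is unaffected. Decrypting the received ciphertext:
P[0]: S = E(K, 66) = C1; 0A ⊕ C1 = CB.
P[1]: S = E(K, C1) = BB; 26 ⊕ BB = 9D.
Blocks that differ from the original plaintext: P[0].

P[0] = CB, P[1] = 9D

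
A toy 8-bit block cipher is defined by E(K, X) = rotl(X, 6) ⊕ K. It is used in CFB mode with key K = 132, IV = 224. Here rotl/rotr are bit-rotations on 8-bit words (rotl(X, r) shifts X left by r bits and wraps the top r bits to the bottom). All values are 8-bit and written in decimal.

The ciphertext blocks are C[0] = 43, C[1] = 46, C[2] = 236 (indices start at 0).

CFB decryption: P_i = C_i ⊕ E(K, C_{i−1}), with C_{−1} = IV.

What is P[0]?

P[0]: E(K, 224) = 188; 43 ⊕ 188 = 151.

P[0] = 151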